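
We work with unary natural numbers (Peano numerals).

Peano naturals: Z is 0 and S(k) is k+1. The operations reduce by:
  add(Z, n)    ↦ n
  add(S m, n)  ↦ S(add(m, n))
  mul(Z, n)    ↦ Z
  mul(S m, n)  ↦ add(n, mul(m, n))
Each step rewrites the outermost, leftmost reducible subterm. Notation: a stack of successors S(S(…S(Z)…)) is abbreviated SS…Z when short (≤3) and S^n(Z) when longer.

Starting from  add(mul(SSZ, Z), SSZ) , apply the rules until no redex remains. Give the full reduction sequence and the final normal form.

Answer: normal form = SSZ  (in 6 steps)

Derivation:
  start: add(mul(SSZ, Z), SSZ)
  →1  add(add(Z, mul(SZ, Z)), SSZ)
  →2  add(mul(SZ, Z), SSZ)
  →3  add(add(Z, mul(Z, Z)), SSZ)
  →4  add(mul(Z, Z), SSZ)
  →5  add(Z, SSZ)
  →6  SSZ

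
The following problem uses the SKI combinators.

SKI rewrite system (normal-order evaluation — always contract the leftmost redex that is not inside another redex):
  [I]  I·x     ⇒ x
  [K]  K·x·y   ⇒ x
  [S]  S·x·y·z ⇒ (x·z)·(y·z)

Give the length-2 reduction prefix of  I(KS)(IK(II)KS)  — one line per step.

  start: I(KS)(IK(II)KS)
  [1] KS(IK(II)KS)
  [2] S

Answer: after 2 steps: S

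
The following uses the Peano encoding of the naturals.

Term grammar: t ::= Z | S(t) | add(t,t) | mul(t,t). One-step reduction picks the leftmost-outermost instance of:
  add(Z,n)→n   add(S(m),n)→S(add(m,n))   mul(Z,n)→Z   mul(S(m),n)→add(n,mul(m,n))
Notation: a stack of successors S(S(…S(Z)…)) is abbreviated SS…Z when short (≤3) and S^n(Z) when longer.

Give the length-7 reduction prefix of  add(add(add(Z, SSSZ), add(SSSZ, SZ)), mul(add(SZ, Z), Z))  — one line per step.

  start: add(add(add(Z, SSSZ), add(SSSZ, SZ)), mul(add(SZ, Z), Z))
  [1] add(add(SSSZ, add(SSSZ, SZ)), mul(add(SZ, Z), Z))
  [2] add(S(add(SSZ, add(SSSZ, SZ))), mul(add(SZ, Z), Z))
  [3] S(add(add(SSZ, add(SSSZ, SZ)), mul(add(SZ, Z), Z)))
  [4] S(add(S(add(SZ, add(SSSZ, SZ))), mul(add(SZ, Z), Z)))
  [5] S(S(add(add(SZ, add(SSSZ, SZ)), mul(add(SZ, Z), Z))))
  [6] S(S(add(S(add(Z, add(SSSZ, SZ))), mul(add(SZ, Z), Z))))
  [7] S(S(S(add(add(Z, add(SSSZ, SZ)), mul(add(SZ, Z), Z)))))

Answer: after 7 steps: S(S(S(add(add(Z, add(SSSZ, SZ)), mul(add(SZ, Z), Z)))))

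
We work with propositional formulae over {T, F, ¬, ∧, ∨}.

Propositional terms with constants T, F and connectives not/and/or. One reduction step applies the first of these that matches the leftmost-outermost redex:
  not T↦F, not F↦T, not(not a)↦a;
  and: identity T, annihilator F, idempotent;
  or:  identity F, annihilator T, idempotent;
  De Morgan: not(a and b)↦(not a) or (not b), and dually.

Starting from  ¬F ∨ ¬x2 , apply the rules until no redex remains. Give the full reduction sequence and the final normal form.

  start: ¬F ∨ ¬x2
  step 1: T ∨ ¬x2
  step 2: T

Answer: normal form = T  (in 2 steps)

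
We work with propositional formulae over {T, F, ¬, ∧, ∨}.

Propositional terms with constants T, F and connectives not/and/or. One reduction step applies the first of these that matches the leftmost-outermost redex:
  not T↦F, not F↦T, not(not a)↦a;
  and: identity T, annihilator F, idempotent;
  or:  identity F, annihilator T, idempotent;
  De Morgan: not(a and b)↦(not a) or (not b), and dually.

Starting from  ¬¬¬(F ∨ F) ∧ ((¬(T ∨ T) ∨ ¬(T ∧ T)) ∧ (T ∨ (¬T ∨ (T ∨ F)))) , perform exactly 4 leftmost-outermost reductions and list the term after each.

Answer: after 4 steps: T ∧ ((¬(T ∨ T) ∨ ¬(T ∧ T)) ∧ (T ∨ (¬T ∨ (T ∨ F))))

Reduction:
  start: ¬¬¬(F ∨ F) ∧ ((¬(T ∨ T) ∨ ¬(T ∧ T)) ∧ (T ∨ (¬T ∨ (T ∨ F))))
  step 1: ¬(F ∨ F) ∧ ((¬(T ∨ T) ∨ ¬(T ∧ T)) ∧ (T ∨ (¬T ∨ (T ∨ F))))
  step 2: (¬F ∧ ¬F) ∧ ((¬(T ∨ T) ∨ ¬(T ∧ T)) ∧ (T ∨ (¬T ∨ (T ∨ F))))
  step 3: ¬F ∧ ((¬(T ∨ T) ∨ ¬(T ∧ T)) ∧ (T ∨ (¬T ∨ (T ∨ F))))
  step 4: T ∧ ((¬(T ∨ T) ∨ ¬(T ∧ T)) ∧ (T ∨ (¬T ∨ (T ∨ F))))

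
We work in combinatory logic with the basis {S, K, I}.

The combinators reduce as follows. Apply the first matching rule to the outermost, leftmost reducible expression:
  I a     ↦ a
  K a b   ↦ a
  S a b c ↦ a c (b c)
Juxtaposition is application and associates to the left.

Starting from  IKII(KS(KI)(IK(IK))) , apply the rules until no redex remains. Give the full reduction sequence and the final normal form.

  start: IKII(KS(KI)(IK(IK)))
  [1] KII(KS(KI)(IK(IK)))
  [2] I(KS(KI)(IK(IK)))
  [3] KS(KI)(IK(IK))
  [4] S(IK(IK))
  [5] S(K(IK))
  [6] S(KK)

Answer: normal form = S(KK)  (in 6 steps)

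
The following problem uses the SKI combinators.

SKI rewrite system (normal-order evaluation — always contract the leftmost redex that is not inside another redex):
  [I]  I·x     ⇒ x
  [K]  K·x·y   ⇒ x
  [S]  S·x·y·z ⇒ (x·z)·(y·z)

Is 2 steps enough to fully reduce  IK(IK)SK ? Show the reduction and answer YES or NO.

  start: IK(IK)SK
  →1  K(IK)SK
  →2  IKK

Answer: NO — after 2 steps the term is IKK, not yet normal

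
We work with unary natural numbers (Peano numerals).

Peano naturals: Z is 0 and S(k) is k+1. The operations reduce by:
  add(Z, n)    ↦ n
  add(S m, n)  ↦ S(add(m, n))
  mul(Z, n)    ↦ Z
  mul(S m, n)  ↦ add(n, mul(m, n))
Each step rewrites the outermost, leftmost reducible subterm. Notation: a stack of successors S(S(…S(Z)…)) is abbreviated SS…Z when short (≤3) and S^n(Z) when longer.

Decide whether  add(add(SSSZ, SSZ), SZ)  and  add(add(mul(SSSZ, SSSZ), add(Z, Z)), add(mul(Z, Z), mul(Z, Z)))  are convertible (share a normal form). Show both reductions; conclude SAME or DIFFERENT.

Answer: DIFFERENT — A ⇓ S^6(Z), B ⇓ S^9(Z)

Reduction:
Term A:
  start: add(add(SSSZ, SSZ), SZ)
  step 1: add(S(add(SSZ, SSZ)), SZ)
  step 2: S(add(add(SSZ, SSZ), SZ))
  step 3: S(add(S(add(SZ, SSZ)), SZ))
  step 4: S(S(add(add(SZ, SSZ), SZ)))
  step 5: S(S(add(S(add(Z, SSZ)), SZ)))
  step 6: S(S(S(add(add(Z, SSZ), SZ))))
  step 7: S(S(S(add(SSZ, SZ))))
  step 8: S(S(S(S(add(SZ, SZ)))))
  step 9: S(S(S(S(S(add(Z, SZ))))))
  step 10: S^6(Z)

Term B:
  start: add(add(mul(SSSZ, SSSZ), add(Z, Z)), add(mul(Z, Z), mul(Z, Z)))
  step 1: add(add(add(SSSZ, mul(SSZ, SSSZ)), add(Z, Z)), add(mul(Z, Z), mul(Z, Z)))
  step 2: add(add(S(add(SSZ, mul(SSZ, SSSZ))), add(Z, Z)), add(mul(Z, Z), mul(Z, Z)))
  step 3: add(S(add(add(SSZ, mul(SSZ, SSSZ)), add(Z, Z))), add(mul(Z, Z), mul(Z, Z)))
  step 4: S(add(add(add(SSZ, mul(SSZ, SSSZ)), add(Z, Z)), add(mul(Z, Z), mul(Z, Z))))
  step 5: S(add(add(S(add(SZ, mul(SSZ, SSSZ))), add(Z, Z)), add(mul(Z, Z), mul(Z, Z))))
  step 6: S(add(S(add(add(SZ, mul(SSZ, SSSZ)), add(Z, Z))), add(mul(Z, Z), mul(Z, Z))))
  step 7: S(S(add(add(add(SZ, mul(SSZ, SSSZ)), add(Z, Z)), add(mul(Z, Z), mul(Z, Z)))))
  step 8: S(S(add(add(S(add(Z, mul(SSZ, SSSZ))), add(Z, Z)), add(mul(Z, Z), mul(Z, Z)))))
  step 9: S(S(add(S(add(add(Z, mul(SSZ, SSSZ)), add(Z, Z))), add(mul(Z, Z), mul(Z, Z)))))
  step 10: S(S(S(add(add(add(Z, mul(SSZ, SSSZ)), add(Z, Z)), add(mul(Z, Z), mul(Z, Z))))))
  step 11: S(S(S(add(add(mul(SSZ, SSSZ), add(Z, Z)), add(mul(Z, Z), mul(Z, Z))))))
  step 12: S(S(S(add(add(add(SSSZ, mul(SZ, SSSZ)), add(Z, Z)), add(mul(Z, Z), mul(Z, Z))))))
  step 13: S(S(S(add(add(S(add(SSZ, mul(SZ, SSSZ))), add(Z, Z)), add(mul(Z, Z), mul(Z, Z))))))
  step 14: S(S(S(add(S(add(add(SSZ, mul(SZ, SSSZ)), add(Z, Z))), add(mul(Z, Z), mul(Z, Z))))))
  step 15: S(S(S(S(add(add(add(SSZ, mul(SZ, SSSZ)), add(Z, Z)), add(mul(Z, Z), mul(Z, Z)))))))
  step 16: S(S(S(S(add(add(S(add(SZ, mul(SZ, SSSZ))), add(Z, Z)), add(mul(Z, Z), mul(Z, Z)))))))
  step 17: S(S(S(S(add(S(add(add(SZ, mul(SZ, SSSZ)), add(Z, Z))), add(mul(Z, Z), mul(Z, Z)))))))
  step 18: S(S(S(S(S(add(add(add(SZ, mul(SZ, SSSZ)), add(Z, Z)), add(mul(Z, Z), mul(Z, Z))))))))
  step 19: S(S(S(S(S(add(add(S(add(Z, mul(SZ, SSSZ))), add(Z, Z)), add(mul(Z, Z), mul(Z, Z))))))))
  step 20: S(S(S(S(S(add(S(add(add(Z, mul(SZ, SSSZ)), add(Z, Z))), add(mul(Z, Z), mul(Z, Z))))))))
  step 21: S(S(S(S(S(S(add(add(add(Z, mul(SZ, SSSZ)), add(Z, Z)), add(mul(Z, Z), mul(Z, Z)))))))))
  step 22: S(S(S(S(S(S(add(add(mul(SZ, SSSZ), add(Z, Z)), add(mul(Z, Z), mul(Z, Z)))))))))
  step 23: S(S(S(S(S(S(add(add(add(SSSZ, mul(Z, SSSZ)), add(Z, Z)), add(mul(Z, Z), mul(Z, Z)))))))))
  step 24: S(S(S(S(S(S(add(add(S(add(SSZ, mul(Z, SSSZ))), add(Z, Z)), add(mul(Z, Z), mul(Z, Z)))))))))
  step 25: S(S(S(S(S(S(add(S(add(add(SSZ, mul(Z, SSSZ)), add(Z, Z))), add(mul(Z, Z), mul(Z, Z)))))))))
  step 26: S(S(S(S(S(S(S(add(add(add(SSZ, mul(Z, SSSZ)), add(Z, Z)), add(mul(Z, Z), mul(Z, Z))))))))))
  step 27: S(S(S(S(S(S(S(add(add(S(add(SZ, mul(Z, SSSZ))), add(Z, Z)), add(mul(Z, Z), mul(Z, Z))))))))))
  step 28: S(S(S(S(S(S(S(add(S(add(add(SZ, mul(Z, SSSZ)), add(Z, Z))), add(mul(Z, Z), mul(Z, Z))))))))))
  step 29: S(S(S(S(S(S(S(S(add(add(add(SZ, mul(Z, SSSZ)), add(Z, Z)), add(mul(Z, Z), mul(Z, Z)))))))))))
  step 30: S(S(S(S(S(S(S(S(add(add(S(add(Z, mul(Z, SSSZ))), add(Z, Z)), add(mul(Z, Z), mul(Z, Z)))))))))))
  step 31: S(S(S(S(S(S(S(S(add(S(add(add(Z, mul(Z, SSSZ)), add(Z, Z))), add(mul(Z, Z), mul(Z, Z)))))))))))
  step 32: S(S(S(S(S(S(S(S(S(add(add(add(Z, mul(Z, SSSZ)), add(Z, Z)), add(mul(Z, Z), mul(Z, Z))))))))))))
  step 33: S(S(S(S(S(S(S(S(S(add(add(mul(Z, SSSZ), add(Z, Z)), add(mul(Z, Z), mul(Z, Z))))))))))))
  step 34: S(S(S(S(S(S(S(S(S(add(add(Z, add(Z, Z)), add(mul(Z, Z), mul(Z, Z))))))))))))
  step 35: S(S(S(S(S(S(S(S(S(add(add(Z, Z), add(mul(Z, Z), mul(Z, Z))))))))))))
  step 36: S(S(S(S(S(S(S(S(S(add(Z, add(mul(Z, Z), mul(Z, Z))))))))))))
  step 37: S(S(S(S(S(S(S(S(S(add(mul(Z, Z), mul(Z, Z)))))))))))
  step 38: S(S(S(S(S(S(S(S(S(add(Z, mul(Z, Z)))))))))))
  step 39: S(S(S(S(S(S(S(S(S(mul(Z, Z))))))))))
  step 40: S^9(Z)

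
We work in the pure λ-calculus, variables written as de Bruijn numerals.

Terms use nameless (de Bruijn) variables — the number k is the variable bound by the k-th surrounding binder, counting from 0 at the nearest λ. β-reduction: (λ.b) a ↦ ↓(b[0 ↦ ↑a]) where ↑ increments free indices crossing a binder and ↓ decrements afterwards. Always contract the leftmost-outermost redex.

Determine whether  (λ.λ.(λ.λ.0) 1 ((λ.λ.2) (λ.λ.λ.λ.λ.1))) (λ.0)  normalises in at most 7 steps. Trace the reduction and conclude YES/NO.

Answer: YES — reaches normal form λ.λ.1 in 4 ≤ 7 steps

Working:
  start: (λ.λ.(λ.λ.0) 1 ((λ.λ.2) (λ.λ.λ.λ.λ.1))) (λ.0)
  →1  λ.(λ.λ.0) (λ.0) ((λ.λ.2) (λ.λ.λ.λ.λ.1))
  →2  λ.(λ.0) ((λ.λ.2) (λ.λ.λ.λ.λ.1))
  →3  λ.(λ.λ.2) (λ.λ.λ.λ.λ.1)
  →4  λ.λ.1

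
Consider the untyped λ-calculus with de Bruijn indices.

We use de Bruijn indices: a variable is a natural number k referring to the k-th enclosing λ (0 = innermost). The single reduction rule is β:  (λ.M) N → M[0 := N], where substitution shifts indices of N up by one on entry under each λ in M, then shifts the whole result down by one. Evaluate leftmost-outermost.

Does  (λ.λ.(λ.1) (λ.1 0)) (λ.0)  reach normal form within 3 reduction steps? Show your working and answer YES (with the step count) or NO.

  start: (λ.λ.(λ.1) (λ.1 0)) (λ.0)
  step 1: λ.(λ.1) (λ.1 0)
  step 2: λ.0

Answer: YES — reaches normal form λ.0 in 2 ≤ 3 steps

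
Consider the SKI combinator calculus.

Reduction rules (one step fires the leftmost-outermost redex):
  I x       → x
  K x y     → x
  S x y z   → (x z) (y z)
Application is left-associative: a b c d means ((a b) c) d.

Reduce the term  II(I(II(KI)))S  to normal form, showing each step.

Answer: normal form = I  (in 6 steps)

Reduction:
  start: II(I(II(KI)))S
  step 1: I(I(II(KI)))S
  step 2: I(II(KI))S
  step 3: II(KI)S
  step 4: I(KI)S
  step 5: KIS
  step 6: I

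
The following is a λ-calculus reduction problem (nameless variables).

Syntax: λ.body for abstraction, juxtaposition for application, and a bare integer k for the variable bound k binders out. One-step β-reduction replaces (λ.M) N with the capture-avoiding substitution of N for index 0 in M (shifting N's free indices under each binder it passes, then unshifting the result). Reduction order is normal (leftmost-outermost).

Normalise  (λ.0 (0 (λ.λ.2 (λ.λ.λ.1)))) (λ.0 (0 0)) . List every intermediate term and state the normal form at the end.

Answer: normal form = λ.λ.1  (in 7 steps)

Reduction:
  start: (λ.0 (0 (λ.λ.2 (λ.λ.λ.1)))) (λ.0 (0 0))
  step 1: (λ.0 (0 0)) ((λ.0 (0 0)) (λ.λ.(λ.0 (0 0)) (λ.λ.λ.1)))
  step 2: (λ.0 (0 0)) (λ.λ.(λ.0 (0 0)) (λ.λ.λ.1)) ((λ.0 (0 0)) (λ.λ.(λ.0 (0 0)) (λ.λ.λ.1)) ((λ.0 (0 0)) (λ.λ.(λ.0 (0 0)) (λ.λ.λ.1))))
  step 3: (λ.λ.(λ.0 (0 0)) (λ.λ.λ.1)) ((λ.λ.(λ.0 (0 0)) (λ.λ.λ.1)) (λ.λ.(λ.0 (0 0)) (λ.λ.λ.1))) ((λ.0 (0 0)) (λ.λ.(λ.0 (0 0)) (λ.λ.λ.1)) ((λ.0 (0 0)) (λ.λ.(λ.0 (0 0)) (λ.λ.λ.1))))
  step 4: (λ.(λ.0 (0 0)) (λ.λ.λ.1)) ((λ.0 (0 0)) (λ.λ.(λ.0 (0 0)) (λ.λ.λ.1)) ((λ.0 (0 0)) (λ.λ.(λ.0 (0 0)) (λ.λ.λ.1))))
  step 5: (λ.0 (0 0)) (λ.λ.λ.1)
  step 6: (λ.λ.λ.1) ((λ.λ.λ.1) (λ.λ.λ.1))
  step 7: λ.λ.1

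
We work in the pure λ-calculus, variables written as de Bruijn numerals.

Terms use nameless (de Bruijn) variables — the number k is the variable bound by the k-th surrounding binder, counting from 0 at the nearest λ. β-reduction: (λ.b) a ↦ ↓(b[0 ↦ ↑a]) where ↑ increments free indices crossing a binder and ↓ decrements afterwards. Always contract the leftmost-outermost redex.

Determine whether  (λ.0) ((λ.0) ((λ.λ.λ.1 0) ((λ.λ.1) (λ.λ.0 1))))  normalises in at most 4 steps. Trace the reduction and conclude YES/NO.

  start: (λ.0) ((λ.0) ((λ.λ.λ.1 0) ((λ.λ.1) (λ.λ.0 1))))
  step 1: (λ.0) ((λ.λ.λ.1 0) ((λ.λ.1) (λ.λ.0 1)))
  step 2: (λ.λ.λ.1 0) ((λ.λ.1) (λ.λ.0 1))
  step 3: λ.λ.1 0

Answer: YES — reaches normal form λ.λ.1 0 in 3 ≤ 4 steps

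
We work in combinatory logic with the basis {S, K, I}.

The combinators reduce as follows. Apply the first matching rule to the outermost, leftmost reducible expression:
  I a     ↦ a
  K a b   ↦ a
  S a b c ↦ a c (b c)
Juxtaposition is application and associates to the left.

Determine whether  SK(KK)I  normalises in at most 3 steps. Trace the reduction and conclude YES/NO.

  start: SK(KK)I
  step 1: KI(KKI)
  step 2: I

Answer: YES — reaches normal form I in 2 ≤ 3 steps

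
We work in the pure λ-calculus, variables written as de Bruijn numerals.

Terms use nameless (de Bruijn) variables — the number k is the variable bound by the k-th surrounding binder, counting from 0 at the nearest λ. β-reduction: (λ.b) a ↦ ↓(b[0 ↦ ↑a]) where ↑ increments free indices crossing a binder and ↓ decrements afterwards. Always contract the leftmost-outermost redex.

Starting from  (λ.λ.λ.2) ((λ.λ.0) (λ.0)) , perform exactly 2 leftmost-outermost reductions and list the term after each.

  start: (λ.λ.λ.2) ((λ.λ.0) (λ.0))
  →1  λ.λ.(λ.λ.0) (λ.0)
  →2  λ.λ.λ.0

Answer: after 2 steps: λ.λ.λ.0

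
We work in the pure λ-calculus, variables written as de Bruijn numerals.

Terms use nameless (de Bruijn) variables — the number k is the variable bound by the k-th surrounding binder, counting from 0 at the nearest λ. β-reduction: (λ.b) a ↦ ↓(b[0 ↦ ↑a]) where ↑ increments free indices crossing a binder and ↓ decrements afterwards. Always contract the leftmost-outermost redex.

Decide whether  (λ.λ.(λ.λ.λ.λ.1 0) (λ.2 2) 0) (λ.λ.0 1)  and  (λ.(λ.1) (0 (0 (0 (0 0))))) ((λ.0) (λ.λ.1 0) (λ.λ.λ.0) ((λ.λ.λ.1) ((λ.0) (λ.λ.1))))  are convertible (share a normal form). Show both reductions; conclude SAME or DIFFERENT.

Answer: DIFFERENT — A ⇓ λ.λ.λ.1 0, B ⇓ λ.λ.0

Reduction:
Term A:
  start: (λ.λ.(λ.λ.λ.λ.1 0) (λ.2 2) 0) (λ.λ.0 1)
  →1  λ.(λ.λ.λ.λ.1 0) (λ.(λ.λ.0 1) (λ.λ.0 1)) 0
  →2  λ.(λ.λ.λ.1 0) 0
  →3  λ.λ.λ.1 0

Term B:
  start: (λ.(λ.1) (0 (0 (0 (0 0))))) ((λ.0) (λ.λ.1 0) (λ.λ.λ.0) ((λ.λ.λ.1) ((λ.0) (λ.λ.1))))
  →1  (λ.(λ.0) (λ.λ.1 0) (λ.λ.λ.0) ((λ.λ.λ.1) ((λ.0) (λ.λ.1)))) ((λ.0) (λ.λ.1 0) (λ.λ.λ.0) ((λ.λ.λ.1) ((λ.0) (λ.λ.1))) ((λ.0) (λ.λ.1 0) (λ.λ.λ.0) ((λ.λ.λ.1) ((λ.0) (λ.λ.1))) ((λ.0) (λ.λ.1 0) (λ.λ.λ.0) ((λ.λ.λ.1) ((λ.0) (λ.λ.1))) ((λ.0) (λ.λ.1 0) (λ.λ.λ.0) ((λ.λ.λ.1) ((λ.0) (λ.λ.1))) ((λ.0) (λ.λ.1 0) (λ.λ.λ.0) ((λ.λ.λ.1) ((λ.0) (λ.λ.1))))))))
  →2  (λ.0) (λ.λ.1 0) (λ.λ.λ.0) ((λ.λ.λ.1) ((λ.0) (λ.λ.1)))
  →3  (λ.λ.1 0) (λ.λ.λ.0) ((λ.λ.λ.1) ((λ.0) (λ.λ.1)))
  →4  (λ.(λ.λ.λ.0) 0) ((λ.λ.λ.1) ((λ.0) (λ.λ.1)))
  →5  (λ.λ.λ.0) ((λ.λ.λ.1) ((λ.0) (λ.λ.1)))
  →6  λ.λ.0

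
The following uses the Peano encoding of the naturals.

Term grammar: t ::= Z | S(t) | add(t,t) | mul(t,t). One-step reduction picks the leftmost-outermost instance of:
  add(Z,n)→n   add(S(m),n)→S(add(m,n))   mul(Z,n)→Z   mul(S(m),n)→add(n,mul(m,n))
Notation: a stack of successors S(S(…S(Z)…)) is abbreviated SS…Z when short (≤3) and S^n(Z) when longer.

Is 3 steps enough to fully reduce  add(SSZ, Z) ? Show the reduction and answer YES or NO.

Answer: YES — reaches normal form SSZ in 3 ≤ 3 steps

Derivation:
  start: add(SSZ, Z)
  →1  S(add(SZ, Z))
  →2  S(S(add(Z, Z)))
  →3  SSZ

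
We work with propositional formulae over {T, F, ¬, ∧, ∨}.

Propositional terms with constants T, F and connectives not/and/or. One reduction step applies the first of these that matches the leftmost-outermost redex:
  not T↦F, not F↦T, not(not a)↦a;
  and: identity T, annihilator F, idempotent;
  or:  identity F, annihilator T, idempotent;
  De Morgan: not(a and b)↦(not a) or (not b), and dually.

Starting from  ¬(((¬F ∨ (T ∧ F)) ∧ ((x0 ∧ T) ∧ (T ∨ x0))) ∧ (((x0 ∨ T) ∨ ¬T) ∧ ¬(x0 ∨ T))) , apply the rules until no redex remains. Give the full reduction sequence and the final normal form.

  start: ¬(((¬F ∨ (T ∧ F)) ∧ ((x0 ∧ T) ∧ (T ∨ x0))) ∧ (((x0 ∨ T) ∨ ¬T) ∧ ¬(x0 ∨ T)))
  →1  ¬((¬F ∨ (T ∧ F)) ∧ ((x0 ∧ T) ∧ (T ∨ x0))) ∨ ¬(((x0 ∨ T) ∨ ¬T) ∧ ¬(x0 ∨ T))
  →2  (¬(¬F ∨ (T ∧ F)) ∨ ¬((x0 ∧ T) ∧ (T ∨ x0))) ∨ ¬(((x0 ∨ T) ∨ ¬T) ∧ ¬(x0 ∨ T))
  →3  ((¬¬F ∧ ¬(T ∧ F)) ∨ ¬((x0 ∧ T) ∧ (T ∨ x0))) ∨ ¬(((x0 ∨ T) ∨ ¬T) ∧ ¬(x0 ∨ T))
  →4  ((F ∧ ¬(T ∧ F)) ∨ ¬((x0 ∧ T) ∧ (T ∨ x0))) ∨ ¬(((x0 ∨ T) ∨ ¬T) ∧ ¬(x0 ∨ T))
  →5  (F ∨ ¬((x0 ∧ T) ∧ (T ∨ x0))) ∨ ¬(((x0 ∨ T) ∨ ¬T) ∧ ¬(x0 ∨ T))
  →6  ¬((x0 ∧ T) ∧ (T ∨ x0)) ∨ ¬(((x0 ∨ T) ∨ ¬T) ∧ ¬(x0 ∨ T))
  →7  (¬(x0 ∧ T) ∨ ¬(T ∨ x0)) ∨ ¬(((x0 ∨ T) ∨ ¬T) ∧ ¬(x0 ∨ T))
  →8  ((¬x0 ∨ ¬T) ∨ ¬(T ∨ x0)) ∨ ¬(((x0 ∨ T) ∨ ¬T) ∧ ¬(x0 ∨ T))
  →9  ((¬x0 ∨ F) ∨ ¬(T ∨ x0)) ∨ ¬(((x0 ∨ T) ∨ ¬T) ∧ ¬(x0 ∨ T))
  →10  (¬x0 ∨ ¬(T ∨ x0)) ∨ ¬(((x0 ∨ T) ∨ ¬T) ∧ ¬(x0 ∨ T))
  →11  (¬x0 ∨ (¬T ∧ ¬x0)) ∨ ¬(((x0 ∨ T) ∨ ¬T) ∧ ¬(x0 ∨ T))
  →12  (¬x0 ∨ (F ∧ ¬x0)) ∨ ¬(((x0 ∨ T) ∨ ¬T) ∧ ¬(x0 ∨ T))
  →13  (¬x0 ∨ F) ∨ ¬(((x0 ∨ T) ∨ ¬T) ∧ ¬(x0 ∨ T))
  →14  ¬x0 ∨ ¬(((x0 ∨ T) ∨ ¬T) ∧ ¬(x0 ∨ T))
  →15  ¬x0 ∨ (¬((x0 ∨ T) ∨ ¬T) ∨ ¬¬(x0 ∨ T))
  →16  ¬x0 ∨ ((¬(x0 ∨ T) ∧ ¬¬T) ∨ ¬¬(x0 ∨ T))
  →17  ¬x0 ∨ (((¬x0 ∧ ¬T) ∧ ¬¬T) ∨ ¬¬(x0 ∨ T))
  →18  ¬x0 ∨ (((¬x0 ∧ F) ∧ ¬¬T) ∨ ¬¬(x0 ∨ T))
  →19  ¬x0 ∨ ((F ∧ ¬¬T) ∨ ¬¬(x0 ∨ T))
  →20  ¬x0 ∨ (F ∨ ¬¬(x0 ∨ T))
  →21  ¬x0 ∨ ¬¬(x0 ∨ T)
  →22  ¬x0 ∨ (x0 ∨ T)
  →23  ¬x0 ∨ T
  →24  T

Answer: normal form = T  (in 24 steps)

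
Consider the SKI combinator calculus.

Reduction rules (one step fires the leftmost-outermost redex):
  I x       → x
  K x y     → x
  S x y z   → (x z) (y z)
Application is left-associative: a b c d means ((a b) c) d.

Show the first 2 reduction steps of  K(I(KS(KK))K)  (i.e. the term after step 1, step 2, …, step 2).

Answer: after 2 steps: K(SK)

Derivation:
  start: K(I(KS(KK))K)
  step 1: K(KS(KK)K)
  step 2: K(SK)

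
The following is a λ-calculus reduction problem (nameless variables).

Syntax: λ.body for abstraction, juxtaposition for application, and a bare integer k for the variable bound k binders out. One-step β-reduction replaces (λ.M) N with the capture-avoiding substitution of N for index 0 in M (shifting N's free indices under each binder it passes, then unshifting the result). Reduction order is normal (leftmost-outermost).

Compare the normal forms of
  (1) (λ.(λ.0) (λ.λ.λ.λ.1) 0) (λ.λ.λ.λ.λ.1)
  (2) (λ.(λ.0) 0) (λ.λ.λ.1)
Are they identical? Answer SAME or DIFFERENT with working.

Answer: SAME — A ⇓ λ.λ.λ.1, B ⇓ λ.λ.λ.1

Derivation:
Term A:
  start: (λ.(λ.0) (λ.λ.λ.λ.1) 0) (λ.λ.λ.λ.λ.1)
  step 1: (λ.0) (λ.λ.λ.λ.1) (λ.λ.λ.λ.λ.1)
  step 2: (λ.λ.λ.λ.1) (λ.λ.λ.λ.λ.1)
  step 3: λ.λ.λ.1

Term B:
  start: (λ.(λ.0) 0) (λ.λ.λ.1)
  step 1: (λ.0) (λ.λ.λ.1)
  step 2: λ.λ.λ.1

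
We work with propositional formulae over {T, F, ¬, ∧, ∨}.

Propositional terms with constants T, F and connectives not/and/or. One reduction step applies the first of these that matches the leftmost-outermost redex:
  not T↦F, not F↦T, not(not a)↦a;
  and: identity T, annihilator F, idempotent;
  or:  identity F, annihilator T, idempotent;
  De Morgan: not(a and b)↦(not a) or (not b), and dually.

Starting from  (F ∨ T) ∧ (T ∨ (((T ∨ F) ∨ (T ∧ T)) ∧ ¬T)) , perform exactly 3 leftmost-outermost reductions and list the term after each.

  start: (F ∨ T) ∧ (T ∨ (((T ∨ F) ∨ (T ∧ T)) ∧ ¬T))
  →1  T ∧ (T ∨ (((T ∨ F) ∨ (T ∧ T)) ∧ ¬T))
  →2  T ∨ (((T ∨ F) ∨ (T ∧ T)) ∧ ¬T)
  →3  T

Answer: after 3 steps: T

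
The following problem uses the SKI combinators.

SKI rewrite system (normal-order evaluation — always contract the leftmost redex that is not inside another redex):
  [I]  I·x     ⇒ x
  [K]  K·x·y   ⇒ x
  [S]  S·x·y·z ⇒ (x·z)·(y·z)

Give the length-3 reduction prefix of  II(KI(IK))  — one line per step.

Answer: after 3 steps: I

Derivation:
  start: II(KI(IK))
  [1] I(KI(IK))
  [2] KI(IK)
  [3] I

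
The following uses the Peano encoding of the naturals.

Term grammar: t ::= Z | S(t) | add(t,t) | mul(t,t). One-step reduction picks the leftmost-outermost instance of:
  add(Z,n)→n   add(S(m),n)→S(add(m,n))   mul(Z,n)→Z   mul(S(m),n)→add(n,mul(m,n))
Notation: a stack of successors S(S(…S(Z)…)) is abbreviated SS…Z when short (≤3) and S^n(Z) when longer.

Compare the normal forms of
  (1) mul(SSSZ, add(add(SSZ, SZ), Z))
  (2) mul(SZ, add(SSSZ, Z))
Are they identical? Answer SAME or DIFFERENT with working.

Answer: DIFFERENT — A ⇓ S^9(Z), B ⇓ SSSZ

Reduction:
Term A:
  start: mul(SSSZ, add(add(SSZ, SZ), Z))
  step 1: add(add(add(SSZ, SZ), Z), mul(SSZ, add(add(SSZ, SZ), Z)))
  step 2: add(add(S(add(SZ, SZ)), Z), mul(SSZ, add(add(SSZ, SZ), Z)))
  step 3: add(S(add(add(SZ, SZ), Z)), mul(SSZ, add(add(SSZ, SZ), Z)))
  step 4: S(add(add(add(SZ, SZ), Z), mul(SSZ, add(add(SSZ, SZ), Z))))
  step 5: S(add(add(S(add(Z, SZ)), Z), mul(SSZ, add(add(SSZ, SZ), Z))))
  step 6: S(add(S(add(add(Z, SZ), Z)), mul(SSZ, add(add(SSZ, SZ), Z))))
  step 7: S(S(add(add(add(Z, SZ), Z), mul(SSZ, add(add(SSZ, SZ), Z)))))
  step 8: S(S(add(add(SZ, Z), mul(SSZ, add(add(SSZ, SZ), Z)))))
  step 9: S(S(add(S(add(Z, Z)), mul(SSZ, add(add(SSZ, SZ), Z)))))
  step 10: S(S(S(add(add(Z, Z), mul(SSZ, add(add(SSZ, SZ), Z))))))
  step 11: S(S(S(add(Z, mul(SSZ, add(add(SSZ, SZ), Z))))))
  step 12: S(S(S(mul(SSZ, add(add(SSZ, SZ), Z)))))
  step 13: S(S(S(add(add(add(SSZ, SZ), Z), mul(SZ, add(add(SSZ, SZ), Z))))))
  step 14: S(S(S(add(add(S(add(SZ, SZ)), Z), mul(SZ, add(add(SSZ, SZ), Z))))))
  step 15: S(S(S(add(S(add(add(SZ, SZ), Z)), mul(SZ, add(add(SSZ, SZ), Z))))))
  step 16: S(S(S(S(add(add(add(SZ, SZ), Z), mul(SZ, add(add(SSZ, SZ), Z)))))))
  step 17: S(S(S(S(add(add(S(add(Z, SZ)), Z), mul(SZ, add(add(SSZ, SZ), Z)))))))
  step 18: S(S(S(S(add(S(add(add(Z, SZ), Z)), mul(SZ, add(add(SSZ, SZ), Z)))))))
  step 19: S(S(S(S(S(add(add(add(Z, SZ), Z), mul(SZ, add(add(SSZ, SZ), Z))))))))
  step 20: S(S(S(S(S(add(add(SZ, Z), mul(SZ, add(add(SSZ, SZ), Z))))))))
  step 21: S(S(S(S(S(add(S(add(Z, Z)), mul(SZ, add(add(SSZ, SZ), Z))))))))
  step 22: S(S(S(S(S(S(add(add(Z, Z), mul(SZ, add(add(SSZ, SZ), Z)))))))))
  step 23: S(S(S(S(S(S(add(Z, mul(SZ, add(add(SSZ, SZ), Z)))))))))
  step 24: S(S(S(S(S(S(mul(SZ, add(add(SSZ, SZ), Z))))))))
  step 25: S(S(S(S(S(S(add(add(add(SSZ, SZ), Z), mul(Z, add(add(SSZ, SZ), Z)))))))))
  step 26: S(S(S(S(S(S(add(add(S(add(SZ, SZ)), Z), mul(Z, add(add(SSZ, SZ), Z)))))))))
  step 27: S(S(S(S(S(S(add(S(add(add(SZ, SZ), Z)), mul(Z, add(add(SSZ, SZ), Z)))))))))
  step 28: S(S(S(S(S(S(S(add(add(add(SZ, SZ), Z), mul(Z, add(add(SSZ, SZ), Z))))))))))
  step 29: S(S(S(S(S(S(S(add(add(S(add(Z, SZ)), Z), mul(Z, add(add(SSZ, SZ), Z))))))))))
  step 30: S(S(S(S(S(S(S(add(S(add(add(Z, SZ), Z)), mul(Z, add(add(SSZ, SZ), Z))))))))))
  step 31: S(S(S(S(S(S(S(S(add(add(add(Z, SZ), Z), mul(Z, add(add(SSZ, SZ), Z)))))))))))
  step 32: S(S(S(S(S(S(S(S(add(add(SZ, Z), mul(Z, add(add(SSZ, SZ), Z)))))))))))
  step 33: S(S(S(S(S(S(S(S(add(S(add(Z, Z)), mul(Z, add(add(SSZ, SZ), Z)))))))))))
  step 34: S(S(S(S(S(S(S(S(S(add(add(Z, Z), mul(Z, add(add(SSZ, SZ), Z))))))))))))
  step 35: S(S(S(S(S(S(S(S(S(add(Z, mul(Z, add(add(SSZ, SZ), Z))))))))))))
  step 36: S(S(S(S(S(S(S(S(S(mul(Z, add(add(SSZ, SZ), Z)))))))))))
  step 37: S^9(Z)

Term B:
  start: mul(SZ, add(SSSZ, Z))
  step 1: add(add(SSSZ, Z), mul(Z, add(SSSZ, Z)))
  step 2: add(S(add(SSZ, Z)), mul(Z, add(SSSZ, Z)))
  step 3: S(add(add(SSZ, Z), mul(Z, add(SSSZ, Z))))
  step 4: S(add(S(add(SZ, Z)), mul(Z, add(SSSZ, Z))))
  step 5: S(S(add(add(SZ, Z), mul(Z, add(SSSZ, Z)))))
  step 6: S(S(add(S(add(Z, Z)), mul(Z, add(SSSZ, Z)))))
  step 7: S(S(S(add(add(Z, Z), mul(Z, add(SSSZ, Z))))))
  step 8: S(S(S(add(Z, mul(Z, add(SSSZ, Z))))))
  step 9: S(S(S(mul(Z, add(SSSZ, Z)))))
  step 10: SSSZ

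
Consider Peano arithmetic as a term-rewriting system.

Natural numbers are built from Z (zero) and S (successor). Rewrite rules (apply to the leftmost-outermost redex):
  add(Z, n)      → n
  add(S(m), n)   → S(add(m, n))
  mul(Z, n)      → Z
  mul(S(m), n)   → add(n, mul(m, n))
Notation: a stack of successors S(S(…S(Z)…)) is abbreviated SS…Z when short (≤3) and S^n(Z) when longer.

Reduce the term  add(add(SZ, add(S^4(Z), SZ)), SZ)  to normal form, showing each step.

Answer: normal form = S^7(Z)  (in 14 steps)

Reduction:
  start: add(add(SZ, add(S^4(Z), SZ)), SZ)
  →1  add(S(add(Z, add(S^4(Z), SZ))), SZ)
  →2  S(add(add(Z, add(S^4(Z), SZ)), SZ))
  →3  S(add(add(S^4(Z), SZ), SZ))
  →4  S(add(S(add(SSSZ, SZ)), SZ))
  →5  S(S(add(add(SSSZ, SZ), SZ)))
  →6  S(S(add(S(add(SSZ, SZ)), SZ)))
  →7  S(S(S(add(add(SSZ, SZ), SZ))))
  →8  S(S(S(add(S(add(SZ, SZ)), SZ))))
  →9  S(S(S(S(add(add(SZ, SZ), SZ)))))
  →10  S(S(S(S(add(S(add(Z, SZ)), SZ)))))
  →11  S(S(S(S(S(add(add(Z, SZ), SZ))))))
  →12  S(S(S(S(S(add(SZ, SZ))))))
  →13  S(S(S(S(S(S(add(Z, SZ)))))))
  →14  S^7(Z)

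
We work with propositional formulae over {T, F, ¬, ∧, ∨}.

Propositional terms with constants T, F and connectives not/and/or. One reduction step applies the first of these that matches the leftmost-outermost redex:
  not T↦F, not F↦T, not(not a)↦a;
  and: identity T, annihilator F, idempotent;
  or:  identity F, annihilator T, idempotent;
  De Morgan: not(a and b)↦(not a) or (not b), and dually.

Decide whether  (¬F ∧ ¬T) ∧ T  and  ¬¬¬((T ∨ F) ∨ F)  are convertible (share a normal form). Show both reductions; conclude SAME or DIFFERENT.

Term A:
  start: (¬F ∧ ¬T) ∧ T
  step 1: ¬F ∧ ¬T
  step 2: T ∧ ¬T
  step 3: ¬T
  step 4: F

Term B:
  start: ¬¬¬((T ∨ F) ∨ F)
  step 1: ¬((T ∨ F) ∨ F)
  step 2: ¬(T ∨ F) ∧ ¬F
  step 3: (¬T ∧ ¬F) ∧ ¬F
  step 4: (F ∧ ¬F) ∧ ¬F
  step 5: F ∧ ¬F
  step 6: F

Answer: SAME — A ⇓ F, B ⇓ F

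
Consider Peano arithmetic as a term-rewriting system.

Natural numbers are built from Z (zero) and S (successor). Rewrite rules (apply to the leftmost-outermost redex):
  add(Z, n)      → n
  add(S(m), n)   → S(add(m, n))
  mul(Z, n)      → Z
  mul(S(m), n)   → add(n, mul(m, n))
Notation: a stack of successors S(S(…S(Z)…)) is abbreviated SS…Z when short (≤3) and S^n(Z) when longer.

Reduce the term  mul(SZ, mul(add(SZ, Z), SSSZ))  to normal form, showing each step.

  start: mul(SZ, mul(add(SZ, Z), SSSZ))
  →1  add(mul(add(SZ, Z), SSSZ), mul(Z, mul(add(SZ, Z), SSSZ)))
  →2  add(mul(S(add(Z, Z)), SSSZ), mul(Z, mul(add(SZ, Z), SSSZ)))
  →3  add(add(SSSZ, mul(add(Z, Z), SSSZ)), mul(Z, mul(add(SZ, Z), SSSZ)))
  →4  add(S(add(SSZ, mul(add(Z, Z), SSSZ))), mul(Z, mul(add(SZ, Z), SSSZ)))
  →5  S(add(add(SSZ, mul(add(Z, Z), SSSZ)), mul(Z, mul(add(SZ, Z), SSSZ))))
  →6  S(add(S(add(SZ, mul(add(Z, Z), SSSZ))), mul(Z, mul(add(SZ, Z), SSSZ))))
  →7  S(S(add(add(SZ, mul(add(Z, Z), SSSZ)), mul(Z, mul(add(SZ, Z), SSSZ)))))
  →8  S(S(add(S(add(Z, mul(add(Z, Z), SSSZ))), mul(Z, mul(add(SZ, Z), SSSZ)))))
  →9  S(S(S(add(add(Z, mul(add(Z, Z), SSSZ)), mul(Z, mul(add(SZ, Z), SSSZ))))))
  →10  S(S(S(add(mul(add(Z, Z), SSSZ), mul(Z, mul(add(SZ, Z), SSSZ))))))
  →11  S(S(S(add(mul(Z, SSSZ), mul(Z, mul(add(SZ, Z), SSSZ))))))
  →12  S(S(S(add(Z, mul(Z, mul(add(SZ, Z), SSSZ))))))
  →13  S(S(S(mul(Z, mul(add(SZ, Z), SSSZ)))))
  →14  SSSZ

Answer: normal form = SSSZ  (in 14 steps)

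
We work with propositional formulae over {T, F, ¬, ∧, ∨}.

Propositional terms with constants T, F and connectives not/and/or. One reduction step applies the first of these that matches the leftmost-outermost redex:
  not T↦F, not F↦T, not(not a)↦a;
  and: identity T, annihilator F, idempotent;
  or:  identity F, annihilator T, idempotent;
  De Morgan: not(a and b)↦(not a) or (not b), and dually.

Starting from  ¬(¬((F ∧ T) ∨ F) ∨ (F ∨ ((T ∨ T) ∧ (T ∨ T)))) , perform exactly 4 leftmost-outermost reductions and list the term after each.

Answer: after 4 steps: F ∧ ¬(F ∨ ((T ∨ T) ∧ (T ∨ T)))

Working:
  start: ¬(¬((F ∧ T) ∨ F) ∨ (F ∨ ((T ∨ T) ∧ (T ∨ T))))
  [1] ¬¬((F ∧ T) ∨ F) ∧ ¬(F ∨ ((T ∨ T) ∧ (T ∨ T)))
  [2] ((F ∧ T) ∨ F) ∧ ¬(F ∨ ((T ∨ T) ∧ (T ∨ T)))
  [3] (F ∧ T) ∧ ¬(F ∨ ((T ∨ T) ∧ (T ∨ T)))
  [4] F ∧ ¬(F ∨ ((T ∨ T) ∧ (T ∨ T)))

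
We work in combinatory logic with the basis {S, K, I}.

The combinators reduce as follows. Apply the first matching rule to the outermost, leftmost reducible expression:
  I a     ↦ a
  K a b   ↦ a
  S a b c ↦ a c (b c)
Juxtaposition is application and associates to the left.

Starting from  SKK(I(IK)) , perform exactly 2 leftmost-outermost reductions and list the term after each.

Answer: after 2 steps: I(IK)

Working:
  start: SKK(I(IK))
  [1] K(I(IK))(K(I(IK)))
  [2] I(IK)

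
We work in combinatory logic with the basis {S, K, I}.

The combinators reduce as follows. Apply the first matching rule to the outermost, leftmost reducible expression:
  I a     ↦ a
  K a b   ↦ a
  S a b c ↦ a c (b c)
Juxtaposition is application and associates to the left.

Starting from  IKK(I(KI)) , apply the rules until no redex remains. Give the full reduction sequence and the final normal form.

Answer: normal form = K  (in 2 steps)

Derivation:
  start: IKK(I(KI))
  →1  KK(I(KI))
  →2  K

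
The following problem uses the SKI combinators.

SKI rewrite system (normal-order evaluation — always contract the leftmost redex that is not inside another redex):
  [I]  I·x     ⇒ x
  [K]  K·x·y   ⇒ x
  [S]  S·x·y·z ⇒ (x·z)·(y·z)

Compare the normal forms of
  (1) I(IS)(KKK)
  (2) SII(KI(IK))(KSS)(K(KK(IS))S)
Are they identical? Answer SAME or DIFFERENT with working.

Answer: SAME — A ⇓ SK, B ⇓ SK

Derivation:
Term A:
  start: I(IS)(KKK)
  step 1: IS(KKK)
  step 2: S(KKK)
  step 3: SK

Term B:
  start: SII(KI(IK))(KSS)(K(KK(IS))S)
  step 1: I(KI(IK))(I(KI(IK)))(KSS)(K(KK(IS))S)
  step 2: KI(IK)(I(KI(IK)))(KSS)(K(KK(IS))S)
  step 3: I(I(KI(IK)))(KSS)(K(KK(IS))S)
  step 4: I(KI(IK))(KSS)(K(KK(IS))S)
  step 5: KI(IK)(KSS)(K(KK(IS))S)
  step 6: I(KSS)(K(KK(IS))S)
  step 7: KSS(K(KK(IS))S)
  step 8: S(K(KK(IS))S)
  step 9: S(KK(IS))
  step 10: SK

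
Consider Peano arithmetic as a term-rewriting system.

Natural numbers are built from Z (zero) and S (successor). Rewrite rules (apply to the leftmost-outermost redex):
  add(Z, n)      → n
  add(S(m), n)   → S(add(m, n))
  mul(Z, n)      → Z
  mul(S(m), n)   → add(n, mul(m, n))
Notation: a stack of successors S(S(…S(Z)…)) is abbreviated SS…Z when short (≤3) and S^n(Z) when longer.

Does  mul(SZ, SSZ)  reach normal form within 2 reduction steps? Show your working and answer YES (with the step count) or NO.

Answer: NO — after 2 steps the term is S(add(SZ, mul(Z, SSZ))), not yet normal

Working:
  start: mul(SZ, SSZ)
  →1  add(SSZ, mul(Z, SSZ))
  →2  S(add(SZ, mul(Z, SSZ)))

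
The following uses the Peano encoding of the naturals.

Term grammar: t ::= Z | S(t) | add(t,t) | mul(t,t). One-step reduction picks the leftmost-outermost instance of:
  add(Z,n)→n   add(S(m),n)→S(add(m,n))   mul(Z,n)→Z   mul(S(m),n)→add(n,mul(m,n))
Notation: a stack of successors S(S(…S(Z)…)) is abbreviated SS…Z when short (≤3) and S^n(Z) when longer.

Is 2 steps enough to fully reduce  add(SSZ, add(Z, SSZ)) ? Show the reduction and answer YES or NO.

  start: add(SSZ, add(Z, SSZ))
  step 1: S(add(SZ, add(Z, SSZ)))
  step 2: S(S(add(Z, add(Z, SSZ))))

Answer: NO — after 2 steps the term is S(S(add(Z, add(Z, SSZ)))), not yet normal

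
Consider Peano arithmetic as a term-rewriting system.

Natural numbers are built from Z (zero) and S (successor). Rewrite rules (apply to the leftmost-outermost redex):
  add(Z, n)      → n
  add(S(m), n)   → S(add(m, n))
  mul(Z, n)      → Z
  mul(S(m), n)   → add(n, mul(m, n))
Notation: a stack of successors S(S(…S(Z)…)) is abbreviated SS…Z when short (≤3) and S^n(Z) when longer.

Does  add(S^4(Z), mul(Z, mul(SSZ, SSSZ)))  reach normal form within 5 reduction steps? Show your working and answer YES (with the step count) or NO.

  start: add(S^4(Z), mul(Z, mul(SSZ, SSSZ)))
  [1] S(add(SSSZ, mul(Z, mul(SSZ, SSSZ))))
  [2] S(S(add(SSZ, mul(Z, mul(SSZ, SSSZ)))))
  [3] S(S(S(add(SZ, mul(Z, mul(SSZ, SSSZ))))))
  [4] S(S(S(S(add(Z, mul(Z, mul(SSZ, SSSZ)))))))
  [5] S(S(S(S(mul(Z, mul(SSZ, SSSZ))))))

Answer: NO — after 5 steps the term is S(S(S(S(mul(Z, mul(SSZ, SSSZ)))))), not yet normal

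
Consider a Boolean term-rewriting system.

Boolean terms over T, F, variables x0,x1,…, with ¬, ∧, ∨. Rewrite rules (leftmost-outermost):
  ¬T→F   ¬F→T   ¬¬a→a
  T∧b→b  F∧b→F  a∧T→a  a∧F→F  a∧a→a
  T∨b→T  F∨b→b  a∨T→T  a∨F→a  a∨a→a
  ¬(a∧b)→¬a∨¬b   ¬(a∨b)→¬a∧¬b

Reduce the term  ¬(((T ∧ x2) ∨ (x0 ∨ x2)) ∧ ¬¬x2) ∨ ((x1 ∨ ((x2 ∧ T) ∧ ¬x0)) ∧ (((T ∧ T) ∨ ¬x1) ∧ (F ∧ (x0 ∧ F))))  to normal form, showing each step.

  start: ¬(((T ∧ x2) ∨ (x0 ∨ x2)) ∧ ¬¬x2) ∨ ((x1 ∨ ((x2 ∧ T) ∧ ¬x0)) ∧ (((T ∧ T) ∨ ¬x1) ∧ (F ∧ (x0 ∧ F))))
  [1] (¬((T ∧ x2) ∨ (x0 ∨ x2)) ∨ ¬¬¬x2) ∨ ((x1 ∨ ((x2 ∧ T) ∧ ¬x0)) ∧ (((T ∧ T) ∨ ¬x1) ∧ (F ∧ (x0 ∧ F))))
  [2] ((¬(T ∧ x2) ∧ ¬(x0 ∨ x2)) ∨ ¬¬¬x2) ∨ ((x1 ∨ ((x2 ∧ T) ∧ ¬x0)) ∧ (((T ∧ T) ∨ ¬x1) ∧ (F ∧ (x0 ∧ F))))
  [3] (((¬T ∨ ¬x2) ∧ ¬(x0 ∨ x2)) ∨ ¬¬¬x2) ∨ ((x1 ∨ ((x2 ∧ T) ∧ ¬x0)) ∧ (((T ∧ T) ∨ ¬x1) ∧ (F ∧ (x0 ∧ F))))
  [4] (((F ∨ ¬x2) ∧ ¬(x0 ∨ x2)) ∨ ¬¬¬x2) ∨ ((x1 ∨ ((x2 ∧ T) ∧ ¬x0)) ∧ (((T ∧ T) ∨ ¬x1) ∧ (F ∧ (x0 ∧ F))))
  [5] ((¬x2 ∧ ¬(x0 ∨ x2)) ∨ ¬¬¬x2) ∨ ((x1 ∨ ((x2 ∧ T) ∧ ¬x0)) ∧ (((T ∧ T) ∨ ¬x1) ∧ (F ∧ (x0 ∧ F))))
  [6] ((¬x2 ∧ (¬x0 ∧ ¬x2)) ∨ ¬¬¬x2) ∨ ((x1 ∨ ((x2 ∧ T) ∧ ¬x0)) ∧ (((T ∧ T) ∨ ¬x1) ∧ (F ∧ (x0 ∧ F))))
  [7] ((¬x2 ∧ (¬x0 ∧ ¬x2)) ∨ ¬x2) ∨ ((x1 ∨ ((x2 ∧ T) ∧ ¬x0)) ∧ (((T ∧ T) ∨ ¬x1) ∧ (F ∧ (x0 ∧ F))))
  [8] ((¬x2 ∧ (¬x0 ∧ ¬x2)) ∨ ¬x2) ∨ ((x1 ∨ (x2 ∧ ¬x0)) ∧ (((T ∧ T) ∨ ¬x1) ∧ (F ∧ (x0 ∧ F))))
  [9] ((¬x2 ∧ (¬x0 ∧ ¬x2)) ∨ ¬x2) ∨ ((x1 ∨ (x2 ∧ ¬x0)) ∧ ((T ∨ ¬x1) ∧ (F ∧ (x0 ∧ F))))
  [10] ((¬x2 ∧ (¬x0 ∧ ¬x2)) ∨ ¬x2) ∨ ((x1 ∨ (x2 ∧ ¬x0)) ∧ (T ∧ (F ∧ (x0 ∧ F))))
  [11] ((¬x2 ∧ (¬x0 ∧ ¬x2)) ∨ ¬x2) ∨ ((x1 ∨ (x2 ∧ ¬x0)) ∧ (F ∧ (x0 ∧ F)))
  [12] ((¬x2 ∧ (¬x0 ∧ ¬x2)) ∨ ¬x2) ∨ ((x1 ∨ (x2 ∧ ¬x0)) ∧ F)
  [13] ((¬x2 ∧ (¬x0 ∧ ¬x2)) ∨ ¬x2) ∨ F
  [14] (¬x2 ∧ (¬x0 ∧ ¬x2)) ∨ ¬x2

Answer: normal form = (¬x2 ∧ (¬x0 ∧ ¬x2)) ∨ ¬x2  (in 14 steps)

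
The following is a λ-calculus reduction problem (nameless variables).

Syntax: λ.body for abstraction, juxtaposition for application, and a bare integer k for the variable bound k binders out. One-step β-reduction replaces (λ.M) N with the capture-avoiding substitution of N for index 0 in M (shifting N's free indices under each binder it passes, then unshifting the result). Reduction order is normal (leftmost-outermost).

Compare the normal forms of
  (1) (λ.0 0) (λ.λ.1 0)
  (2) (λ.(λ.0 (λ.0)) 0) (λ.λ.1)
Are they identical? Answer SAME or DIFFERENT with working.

Term A:
  start: (λ.0 0) (λ.λ.1 0)
  →1  (λ.λ.1 0) (λ.λ.1 0)
  →2  λ.(λ.λ.1 0) 0
  →3  λ.λ.1 0

Term B:
  start: (λ.(λ.0 (λ.0)) 0) (λ.λ.1)
  →1  (λ.0 (λ.0)) (λ.λ.1)
  →2  (λ.λ.1) (λ.0)
  →3  λ.λ.0

Answer: DIFFERENT — A ⇓ λ.λ.1 0, B ⇓ λ.λ.0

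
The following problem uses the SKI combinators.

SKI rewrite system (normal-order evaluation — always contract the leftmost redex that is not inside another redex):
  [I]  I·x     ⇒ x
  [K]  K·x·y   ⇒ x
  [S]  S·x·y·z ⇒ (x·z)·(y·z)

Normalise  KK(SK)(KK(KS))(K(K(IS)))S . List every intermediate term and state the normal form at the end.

Answer: normal form = KS  (in 3 steps)

Working:
  start: KK(SK)(KK(KS))(K(K(IS)))S
  [1] K(KK(KS))(K(K(IS)))S
  [2] KK(KS)S
  [3] KS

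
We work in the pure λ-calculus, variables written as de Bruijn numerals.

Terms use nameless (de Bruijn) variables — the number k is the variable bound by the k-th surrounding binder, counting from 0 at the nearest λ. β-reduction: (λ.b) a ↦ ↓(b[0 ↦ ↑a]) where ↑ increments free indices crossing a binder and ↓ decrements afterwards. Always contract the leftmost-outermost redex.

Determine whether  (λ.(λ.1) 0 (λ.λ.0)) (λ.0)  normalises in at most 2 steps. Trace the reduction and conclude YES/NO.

Answer: NO — after 2 steps the term is (λ.0) (λ.λ.0), not yet normal

Reduction:
  start: (λ.(λ.1) 0 (λ.λ.0)) (λ.0)
  [1] (λ.λ.0) (λ.0) (λ.λ.0)
  [2] (λ.0) (λ.λ.0)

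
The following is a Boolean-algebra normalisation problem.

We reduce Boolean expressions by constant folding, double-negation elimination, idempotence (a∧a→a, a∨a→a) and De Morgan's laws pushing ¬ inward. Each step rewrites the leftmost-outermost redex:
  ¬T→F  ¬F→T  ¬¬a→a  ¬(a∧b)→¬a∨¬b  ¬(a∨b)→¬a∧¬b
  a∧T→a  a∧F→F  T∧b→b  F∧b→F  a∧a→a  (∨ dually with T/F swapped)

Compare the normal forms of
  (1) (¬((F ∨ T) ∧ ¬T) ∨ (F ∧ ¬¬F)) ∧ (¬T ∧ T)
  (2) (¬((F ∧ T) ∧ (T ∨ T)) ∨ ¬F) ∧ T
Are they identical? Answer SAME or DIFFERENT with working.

Answer: DIFFERENT — A ⇓ F, B ⇓ T

Derivation:
Term A:
  start: (¬((F ∨ T) ∧ ¬T) ∨ (F ∧ ¬¬F)) ∧ (¬T ∧ T)
  [1] ((¬(F ∨ T) ∨ ¬¬T) ∨ (F ∧ ¬¬F)) ∧ (¬T ∧ T)
  [2] (((¬F ∧ ¬T) ∨ ¬¬T) ∨ (F ∧ ¬¬F)) ∧ (¬T ∧ T)
  [3] (((T ∧ ¬T) ∨ ¬¬T) ∨ (F ∧ ¬¬F)) ∧ (¬T ∧ T)
  [4] ((¬T ∨ ¬¬T) ∨ (F ∧ ¬¬F)) ∧ (¬T ∧ T)
  [5] ((F ∨ ¬¬T) ∨ (F ∧ ¬¬F)) ∧ (¬T ∧ T)
  [6] (¬¬T ∨ (F ∧ ¬¬F)) ∧ (¬T ∧ T)
  [7] (T ∨ (F ∧ ¬¬F)) ∧ (¬T ∧ T)
  [8] T ∧ (¬T ∧ T)
  [9] ¬T ∧ T
  [10] ¬T
  [11] F

Term B:
  start: (¬((F ∧ T) ∧ (T ∨ T)) ∨ ¬F) ∧ T
  [1] ¬((F ∧ T) ∧ (T ∨ T)) ∨ ¬F
  [2] (¬(F ∧ T) ∨ ¬(T ∨ T)) ∨ ¬F
  [3] ((¬F ∨ ¬T) ∨ ¬(T ∨ T)) ∨ ¬F
  [4] ((T ∨ ¬T) ∨ ¬(T ∨ T)) ∨ ¬F
  [5] (T ∨ ¬(T ∨ T)) ∨ ¬F
  [6] T ∨ ¬F
  [7] T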